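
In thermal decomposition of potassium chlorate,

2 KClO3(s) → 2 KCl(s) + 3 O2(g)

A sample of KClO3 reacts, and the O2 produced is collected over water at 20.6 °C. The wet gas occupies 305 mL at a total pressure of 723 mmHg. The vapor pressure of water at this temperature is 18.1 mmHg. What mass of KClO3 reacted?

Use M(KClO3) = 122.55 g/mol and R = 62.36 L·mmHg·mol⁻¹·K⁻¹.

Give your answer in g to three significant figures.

0.959 g

P(O2) = 723 − 18.1 = 704.9 mmHg
n(O2) = PV/RT = (704.9 × 0.3050) / (62.36 × 293.75) = 0.01174 mol
n(KClO3) = (2/3) × 0.01174 = 0.007827 mol
m(KClO3) = 0.007827 × 122.55 = 0.9592 g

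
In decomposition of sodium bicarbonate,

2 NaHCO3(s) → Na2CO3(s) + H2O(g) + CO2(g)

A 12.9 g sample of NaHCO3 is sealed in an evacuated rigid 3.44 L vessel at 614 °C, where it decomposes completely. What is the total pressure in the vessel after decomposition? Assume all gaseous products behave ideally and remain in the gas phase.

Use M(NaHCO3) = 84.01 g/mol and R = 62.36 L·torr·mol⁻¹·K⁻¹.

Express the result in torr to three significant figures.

2470 torr

n(NaHCO3) = 12.9 / 84.01 = 0.1536 mol
n(gas produced) = (2/2) × 0.1536 = 0.1536 mol
P = nRT/V = 0.1536 × 62.36 × 887.15 / 3.44 = 2470 torr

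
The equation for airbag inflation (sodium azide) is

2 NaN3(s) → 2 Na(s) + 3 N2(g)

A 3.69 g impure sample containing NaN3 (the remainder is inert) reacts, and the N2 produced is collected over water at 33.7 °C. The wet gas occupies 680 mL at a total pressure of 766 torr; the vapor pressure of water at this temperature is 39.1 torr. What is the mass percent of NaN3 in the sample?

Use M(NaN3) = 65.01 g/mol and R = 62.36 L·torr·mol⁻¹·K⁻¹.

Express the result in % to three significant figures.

30.3 %

P(N2) = 766 − 39.1 = 726.9 torr
n(N2) = PV/RT = (726.9 × 0.6800) / (62.36 × 306.85) = 0.02583 mol
n(NaN3) = (2/3) × 0.02583 = 0.01722 mol
m(NaN3) = 0.01722 × 65.01 = 1.119 g
%NaN3 = 1.119 / 3.69 × 100 = 30.33%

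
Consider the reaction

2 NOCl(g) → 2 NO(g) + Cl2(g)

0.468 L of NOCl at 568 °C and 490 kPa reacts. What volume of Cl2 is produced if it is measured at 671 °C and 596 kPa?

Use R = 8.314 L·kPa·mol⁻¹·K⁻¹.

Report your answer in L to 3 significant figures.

n(NOCl) = PV/RT = (490 × 0.468) / (8.314 × 841.15) = 0.03279 mol
n(Cl2) = (1/2) × 0.03279 = 0.01639 mol
V = nRT/P = 0.01639 × 8.314 × 944.15 / 596 = 0.2159 L

0.216 L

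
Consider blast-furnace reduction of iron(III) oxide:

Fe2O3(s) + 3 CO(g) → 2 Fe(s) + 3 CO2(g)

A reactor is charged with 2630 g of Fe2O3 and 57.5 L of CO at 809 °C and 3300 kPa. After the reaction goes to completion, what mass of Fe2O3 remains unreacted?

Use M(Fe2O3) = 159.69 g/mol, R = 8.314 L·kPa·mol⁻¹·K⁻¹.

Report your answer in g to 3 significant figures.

1510 g

n(Fe2O3) = 2630 / 159.69 = 16.47 mol
n(CO) = PV/RT = (3300 × 57.5) / (8.314 × 1082.15) = 21.09 mol
For 16.47 mol Fe2O3, stoichiometry requires (3/1) × 16.47 = 49.41 mol CO; 21.09 mol is available, so CO is limiting.
n(Fe2O3) consumed = (1/3) × 21.09 = 7.030 mol; remaining = 16.47 − 7.030 = 9.440 mol
m(Fe2O3) = 9.440 × 159.69 = 1507 g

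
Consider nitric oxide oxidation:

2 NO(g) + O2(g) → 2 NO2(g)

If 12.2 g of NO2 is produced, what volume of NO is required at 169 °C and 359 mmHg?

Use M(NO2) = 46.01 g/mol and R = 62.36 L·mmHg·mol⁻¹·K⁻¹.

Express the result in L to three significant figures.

20.4 L

n(NO2) = 12.20 / 46.01 = 0.2652 mol
n(NO) = (2/2) × 0.2652 = 0.2652 mol
V = nRT/P = 0.2652 × 62.36 × 442.15 / 359 = 20.37 L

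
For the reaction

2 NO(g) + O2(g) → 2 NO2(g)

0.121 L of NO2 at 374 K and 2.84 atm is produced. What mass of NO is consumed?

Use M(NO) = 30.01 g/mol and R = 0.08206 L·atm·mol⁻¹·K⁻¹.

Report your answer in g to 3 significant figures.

0.336 g

n(NO2) = PV/RT = (2.84 × 0.121) / (0.08206 × 374) = 0.01120 mol
n(NO) = (2/2) × 0.01120 = 0.01120 mol
m(NO) = 0.01120 × 30.01 = 0.3361 g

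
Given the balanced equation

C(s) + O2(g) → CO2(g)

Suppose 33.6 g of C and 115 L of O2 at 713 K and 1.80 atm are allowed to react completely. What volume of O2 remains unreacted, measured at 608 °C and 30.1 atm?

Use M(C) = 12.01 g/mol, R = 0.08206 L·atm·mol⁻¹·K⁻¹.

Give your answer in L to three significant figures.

1.78 L

n(C) = 33.6 / 12.01 = 2.798 mol
n(O2) = PV/RT = (1.80 × 115) / (0.08206 × 713) = 3.538 mol
For 2.798 mol C, stoichiometry requires (1/1) × 2.798 = 2.798 mol O2; 3.538 mol is available, so C is limiting.
n(O2) consumed = (1/1) × 2.798 = 2.798 mol; remaining = 3.538 − 2.798 = 0.7400 mol
V(O2) = nRT/P = 0.7400 × 0.08206 × 881.15 / 30.1 = 1.778 L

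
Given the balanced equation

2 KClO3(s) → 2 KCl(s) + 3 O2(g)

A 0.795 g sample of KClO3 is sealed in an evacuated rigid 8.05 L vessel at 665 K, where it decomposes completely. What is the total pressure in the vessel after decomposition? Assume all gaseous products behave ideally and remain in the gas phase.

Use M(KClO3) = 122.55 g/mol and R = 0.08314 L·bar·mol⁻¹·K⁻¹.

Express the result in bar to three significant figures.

n(KClO3) = 0.795 / 122.55 = 0.006487 mol
n(gas produced) = (3/2) × 0.006487 = 0.009730 mol
P = nRT/V = 0.009730 × 0.08314 × 665 / 8.05 = 0.06683 bar

0.0668 bar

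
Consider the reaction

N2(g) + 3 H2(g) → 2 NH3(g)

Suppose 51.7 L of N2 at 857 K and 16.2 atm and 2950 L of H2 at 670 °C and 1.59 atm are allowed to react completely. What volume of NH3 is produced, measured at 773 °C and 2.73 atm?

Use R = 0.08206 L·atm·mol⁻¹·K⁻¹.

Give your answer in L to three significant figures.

n(N2) = PV/RT = (16.2 × 51.7) / (0.08206 × 857) = 11.91 mol
n(H2) = PV/RT = (1.59 × 2950) / (0.08206 × 943.15) = 60.60 mol
For 11.91 mol N2, stoichiometry requires (3/1) × 11.91 = 35.73 mol H2; 60.60 mol is available, so N2 is limiting.
n(NH3) = (2/1) × 11.91 = 23.82 mol
V(NH3) = nRT/P = 23.82 × 0.08206 × 1046.15 / 2.73 = 749.0 L

749 L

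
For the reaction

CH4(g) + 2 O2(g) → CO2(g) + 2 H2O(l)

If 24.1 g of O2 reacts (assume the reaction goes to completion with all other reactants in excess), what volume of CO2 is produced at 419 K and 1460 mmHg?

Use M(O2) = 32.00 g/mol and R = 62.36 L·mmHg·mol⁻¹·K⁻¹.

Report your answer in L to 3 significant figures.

6.74 L

n(O2) = 24.10 / 32.00 = 0.7531 mol
n(CO2) = (1/2) × 0.7531 = 0.3765 mol
V = nRT/P = 0.3765 × 62.36 × 419 / 1460 = 6.738 L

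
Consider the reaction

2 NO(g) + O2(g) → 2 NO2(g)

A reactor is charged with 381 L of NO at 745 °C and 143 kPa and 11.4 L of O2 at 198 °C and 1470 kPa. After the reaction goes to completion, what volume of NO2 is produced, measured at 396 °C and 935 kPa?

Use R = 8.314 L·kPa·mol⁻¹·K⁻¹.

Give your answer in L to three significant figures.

n(NO) = PV/RT = (143 × 381) / (8.314 × 1018.15) = 6.436 mol
n(O2) = PV/RT = (1470 × 11.4) / (8.314 × 471.15) = 4.278 mol
For 6.436 mol NO, stoichiometry requires (1/2) × 6.436 = 3.218 mol O2; 4.278 mol is available, so NO is limiting.
n(NO2) = (2/2) × 6.436 = 6.436 mol
V(NO2) = nRT/P = 6.436 × 8.314 × 669.15 / 935 = 38.29 L

38.3 L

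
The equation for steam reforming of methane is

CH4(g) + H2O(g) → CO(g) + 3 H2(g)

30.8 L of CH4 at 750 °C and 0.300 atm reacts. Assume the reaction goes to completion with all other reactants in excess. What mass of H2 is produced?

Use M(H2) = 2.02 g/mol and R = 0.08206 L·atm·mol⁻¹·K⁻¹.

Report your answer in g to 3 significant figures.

n(CH4) = PV/RT = (0.300 × 30.8) / (0.08206 × 1023.15) = 0.1101 mol
n(H2) = (3/1) × 0.1101 = 0.3303 mol
m(H2) = 0.3303 × 2.02 = 0.6672 g

0.667 g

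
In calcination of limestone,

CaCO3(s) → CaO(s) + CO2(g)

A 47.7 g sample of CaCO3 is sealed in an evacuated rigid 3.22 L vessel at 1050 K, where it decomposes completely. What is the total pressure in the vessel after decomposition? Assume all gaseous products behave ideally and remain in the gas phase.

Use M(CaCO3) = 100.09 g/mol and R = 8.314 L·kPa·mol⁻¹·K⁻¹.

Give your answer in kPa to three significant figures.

n(CaCO3) = 47.7 / 100.09 = 0.4766 mol
n(gas produced) = (1/1) × 0.4766 = 0.4766 mol
P = nRT/V = 0.4766 × 8.314 × 1050 / 3.22 = 1292 kPa

1290 kPa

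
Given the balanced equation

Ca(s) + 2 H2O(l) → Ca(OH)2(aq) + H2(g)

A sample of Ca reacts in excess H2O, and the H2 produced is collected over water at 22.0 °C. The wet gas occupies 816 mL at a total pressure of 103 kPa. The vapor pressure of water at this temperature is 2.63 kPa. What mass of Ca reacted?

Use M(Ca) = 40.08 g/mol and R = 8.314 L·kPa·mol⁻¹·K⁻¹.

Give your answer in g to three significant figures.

P(H2) = 103 − 2.63 = 100.4 kPa
n(H2) = PV/RT = (100.4 × 0.8160) / (8.314 × 295.15) = 0.03339 mol
n(Ca) = (1/1) × 0.03339 = 0.03339 mol
m(Ca) = 0.03339 × 40.08 = 1.338 g

1.34 g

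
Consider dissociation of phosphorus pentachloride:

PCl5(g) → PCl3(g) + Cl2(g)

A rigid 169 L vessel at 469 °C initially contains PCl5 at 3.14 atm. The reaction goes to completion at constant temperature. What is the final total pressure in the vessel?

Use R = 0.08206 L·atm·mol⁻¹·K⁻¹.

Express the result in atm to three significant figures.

Since T and V are fixed, P_final/P_initial = n_final/n_initial = 2/1.
P_final = (2/1) × 3.14 = 6.280 atm

6.28 atm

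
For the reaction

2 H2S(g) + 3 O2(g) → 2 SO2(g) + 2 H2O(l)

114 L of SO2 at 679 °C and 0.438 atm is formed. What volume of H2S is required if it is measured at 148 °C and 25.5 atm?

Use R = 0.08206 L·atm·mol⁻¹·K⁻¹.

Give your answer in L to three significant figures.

n(SO2) = PV/RT = (0.438 × 114) / (0.08206 × 952.15) = 0.6391 mol
n(H2S) = (2/2) × 0.6391 = 0.6391 mol
V = nRT/P = 0.6391 × 0.08206 × 421.15 / 25.5 = 0.8662 L

0.866 L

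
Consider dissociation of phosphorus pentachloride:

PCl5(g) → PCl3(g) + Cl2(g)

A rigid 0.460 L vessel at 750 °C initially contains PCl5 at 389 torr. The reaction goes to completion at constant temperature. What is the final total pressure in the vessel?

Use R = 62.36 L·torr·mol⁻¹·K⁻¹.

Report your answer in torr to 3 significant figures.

778 torr

Since T and V are fixed, P_final/P_initial = n_final/n_initial = 2/1.
P_final = (2/1) × 389 = 778.0 torr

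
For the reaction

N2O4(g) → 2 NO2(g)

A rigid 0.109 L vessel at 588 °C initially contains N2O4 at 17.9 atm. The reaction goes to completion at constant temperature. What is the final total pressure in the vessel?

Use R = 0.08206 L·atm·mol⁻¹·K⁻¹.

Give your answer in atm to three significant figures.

At constant T and V, P ∝ n(gas): 1 mol gas → 2 mol gas.
P_final = (2/1) × 17.9 = 35.80 atm

35.8 atm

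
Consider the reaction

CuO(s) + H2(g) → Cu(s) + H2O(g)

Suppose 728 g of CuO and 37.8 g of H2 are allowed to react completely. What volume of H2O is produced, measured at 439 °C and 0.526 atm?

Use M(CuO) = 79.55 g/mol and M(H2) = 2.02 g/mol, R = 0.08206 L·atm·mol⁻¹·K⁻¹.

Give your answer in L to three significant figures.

1020 L

n(CuO) = 728 / 79.55 = 9.151 mol
n(H2) = 37.8 / 2.02 = 18.71 mol
For 9.151 mol CuO, stoichiometry requires (1/1) × 9.151 = 9.151 mol H2; 18.71 mol is available, so CuO is limiting.
n(H2O) = (1/1) × 9.151 = 9.151 mol
V(H2O) = nRT/P = 9.151 × 0.08206 × 712.15 / 0.526 = 1017 L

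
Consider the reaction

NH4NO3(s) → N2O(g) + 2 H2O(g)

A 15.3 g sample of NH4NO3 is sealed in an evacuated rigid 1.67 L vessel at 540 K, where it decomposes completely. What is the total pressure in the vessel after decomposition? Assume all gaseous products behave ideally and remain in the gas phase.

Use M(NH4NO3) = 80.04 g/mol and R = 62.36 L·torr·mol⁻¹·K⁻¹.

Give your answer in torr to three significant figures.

11600 torr

n(NH4NO3) = 15.3 / 80.04 = 0.1912 mol
n(gas produced) = (3/1) × 0.1912 = 0.5736 mol
P = nRT/V = 0.5736 × 62.36 × 540 / 1.67 = 11570 torr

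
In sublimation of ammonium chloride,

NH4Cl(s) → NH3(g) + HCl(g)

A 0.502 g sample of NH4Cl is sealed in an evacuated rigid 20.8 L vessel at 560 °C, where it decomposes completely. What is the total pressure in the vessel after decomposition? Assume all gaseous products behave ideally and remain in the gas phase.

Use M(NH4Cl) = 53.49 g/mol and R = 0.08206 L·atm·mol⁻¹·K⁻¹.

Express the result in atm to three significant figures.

0.0617 atm

n(NH4Cl) = 0.502 / 53.49 = 0.009385 mol
n(gas produced) = (2/1) × 0.009385 = 0.01877 mol
P = nRT/V = 0.01877 × 0.08206 × 833.15 / 20.8 = 0.06170 atm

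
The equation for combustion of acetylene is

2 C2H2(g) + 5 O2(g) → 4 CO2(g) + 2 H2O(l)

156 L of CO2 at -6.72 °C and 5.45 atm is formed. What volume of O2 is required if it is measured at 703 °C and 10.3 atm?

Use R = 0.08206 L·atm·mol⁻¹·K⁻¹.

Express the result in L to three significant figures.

n(CO2) = PV/RT = (5.45 × 156) / (0.08206 × 266.43) = 38.89 mol
n(O2) = (5/4) × 38.89 = 48.61 mol
V = nRT/P = 48.61 × 0.08206 × 976.15 / 10.3 = 378.0 L

378 L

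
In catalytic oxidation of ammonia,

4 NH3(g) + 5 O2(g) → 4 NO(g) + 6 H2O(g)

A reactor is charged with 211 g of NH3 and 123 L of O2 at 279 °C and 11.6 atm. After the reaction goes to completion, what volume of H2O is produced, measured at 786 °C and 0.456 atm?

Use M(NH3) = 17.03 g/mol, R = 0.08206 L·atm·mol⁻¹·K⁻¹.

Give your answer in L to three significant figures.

n(NH3) = 211 / 17.03 = 12.39 mol
n(O2) = PV/RT = (11.6 × 123) / (0.08206 × 552.15) = 31.49 mol
For 12.39 mol NH3, stoichiometry requires (5/4) × 12.39 = 15.49 mol O2; 31.49 mol is available, so NH3 is limiting.
n(H2O) = (6/4) × 12.39 = 18.59 mol
V(H2O) = nRT/P = 18.59 × 0.08206 × 1059.15 / 0.456 = 3543 L

3540 L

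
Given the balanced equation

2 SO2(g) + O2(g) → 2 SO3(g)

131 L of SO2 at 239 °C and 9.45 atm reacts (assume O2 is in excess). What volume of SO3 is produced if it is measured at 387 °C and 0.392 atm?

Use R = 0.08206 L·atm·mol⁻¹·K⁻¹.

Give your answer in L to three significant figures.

4070 L

n(SO2) = PV/RT = (9.45 × 131) / (0.08206 × 512.15) = 29.46 mol
n(SO3) = (2/2) × 29.46 = 29.46 mol
V = nRT/P = 29.46 × 0.08206 × 660.15 / 0.392 = 4071 L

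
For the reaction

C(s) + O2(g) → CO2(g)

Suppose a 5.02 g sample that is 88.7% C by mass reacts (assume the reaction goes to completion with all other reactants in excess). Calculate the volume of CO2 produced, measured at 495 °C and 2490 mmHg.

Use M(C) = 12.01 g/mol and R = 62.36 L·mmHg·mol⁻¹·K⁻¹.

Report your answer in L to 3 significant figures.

7.13 L

mass of C = 5.02 × 88.7/100 = 4.453 g
n(C) = 4.453 / 12.01 = 0.3708 mol
n(CO2) = (1/1) × 0.3708 = 0.3708 mol
V = nRT/P = 0.3708 × 62.36 × 768.15 / 2490 = 7.133 L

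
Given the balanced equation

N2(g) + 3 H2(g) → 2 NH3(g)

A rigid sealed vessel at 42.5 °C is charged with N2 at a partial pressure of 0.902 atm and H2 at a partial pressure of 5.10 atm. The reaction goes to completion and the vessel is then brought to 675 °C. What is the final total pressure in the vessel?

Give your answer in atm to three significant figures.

12.6 atm

At constant V, partial pressures at 42.5 °C are proportional to moles, so apply stoichiometry directly to pressures.
P(H2) required for 0.902 atm of N2 = (3/1) × 0.902 = 2.706 atm; available 5.10 atm, so N2 is limiting.
P(H2) remaining = 5.10 − (3/1) × 0.902 = 2.394 atm
P(gaseous products) = (2)/1 × 0.902 = 1.804 atm
P_total at 42.5 °C = 2.394 + 1.804 = 4.198 atm
Scaling to 675 °C: P = 4.198 × 948.15/315.65 = 12.61 atm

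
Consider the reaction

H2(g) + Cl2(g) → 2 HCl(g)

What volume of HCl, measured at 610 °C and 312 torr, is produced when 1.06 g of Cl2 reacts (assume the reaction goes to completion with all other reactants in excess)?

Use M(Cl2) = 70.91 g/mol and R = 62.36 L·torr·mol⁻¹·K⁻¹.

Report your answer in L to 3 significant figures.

n(Cl2) = 1.060 / 70.91 = 0.01495 mol
n(HCl) = (2/1) × 0.01495 = 0.02990 mol
V = nRT/P = 0.02990 × 62.36 × 883.15 / 312 = 5.278 L

5.28 L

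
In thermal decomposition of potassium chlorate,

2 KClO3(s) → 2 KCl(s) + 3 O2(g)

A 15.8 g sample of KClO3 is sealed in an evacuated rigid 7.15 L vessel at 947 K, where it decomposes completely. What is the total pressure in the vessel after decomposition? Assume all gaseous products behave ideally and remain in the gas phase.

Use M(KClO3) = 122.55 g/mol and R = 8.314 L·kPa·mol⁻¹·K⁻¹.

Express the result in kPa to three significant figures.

213 kPa

n(KClO3) = 15.8 / 122.55 = 0.1289 mol
n(gas produced) = (3/2) × 0.1289 = 0.1933 mol
P = nRT/V = 0.1933 × 8.314 × 947 / 7.15 = 212.9 kPa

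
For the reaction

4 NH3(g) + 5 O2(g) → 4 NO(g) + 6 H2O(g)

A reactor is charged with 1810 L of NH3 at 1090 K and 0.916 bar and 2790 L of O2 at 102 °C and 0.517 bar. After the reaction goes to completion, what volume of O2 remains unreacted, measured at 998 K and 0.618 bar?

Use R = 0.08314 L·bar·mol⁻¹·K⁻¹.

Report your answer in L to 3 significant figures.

n(NH3) = PV/RT = (0.916 × 1810) / (0.08314 × 1090) = 18.30 mol
n(O2) = PV/RT = (0.517 × 2790) / (0.08314 × 375.15) = 46.25 mol
For 18.30 mol NH3, stoichiometry requires (5/4) × 18.30 = 22.88 mol O2; 46.25 mol is available, so NH3 is limiting.
n(O2) consumed = (5/4) × 18.30 = 22.88 mol; remaining = 46.25 − 22.88 = 23.37 mol
V(O2) = nRT/P = 23.37 × 0.08314 × 998 / 0.618 = 3138 L

3140 L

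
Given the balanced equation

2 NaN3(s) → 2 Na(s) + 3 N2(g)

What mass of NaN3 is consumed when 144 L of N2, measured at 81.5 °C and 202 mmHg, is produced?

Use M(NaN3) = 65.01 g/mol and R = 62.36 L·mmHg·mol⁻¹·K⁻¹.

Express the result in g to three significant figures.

57.0 g

n(N2) = PV/RT = (202 × 144) / (62.36 × 354.65) = 1.315 mol
n(NaN3) = (2/3) × 1.315 = 0.8767 mol
m(NaN3) = 0.8767 × 65.01 = 56.99 g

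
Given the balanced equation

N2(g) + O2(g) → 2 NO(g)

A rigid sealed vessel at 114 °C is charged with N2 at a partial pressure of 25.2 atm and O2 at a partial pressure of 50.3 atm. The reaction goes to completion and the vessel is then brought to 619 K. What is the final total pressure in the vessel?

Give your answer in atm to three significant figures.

121 atm

With V and T fixed, P_i ∝ n_i, so the mole ratios apply directly to partial pressures at 114 °C.
P(O2) required for 25.2 atm of N2 = (1/1) × 25.2 = 25.20 atm; available 50.3 atm, so N2 is limiting.
P(O2) remaining = 50.3 − (1/1) × 25.2 = 25.10 atm
P(gaseous products) = (2)/1 × 25.2 = 50.40 atm
P_total at 114 °C = 25.10 + 50.40 = 75.50 atm
Scaling to 619 K: P = 75.50 × 619/387.15 = 120.7 atm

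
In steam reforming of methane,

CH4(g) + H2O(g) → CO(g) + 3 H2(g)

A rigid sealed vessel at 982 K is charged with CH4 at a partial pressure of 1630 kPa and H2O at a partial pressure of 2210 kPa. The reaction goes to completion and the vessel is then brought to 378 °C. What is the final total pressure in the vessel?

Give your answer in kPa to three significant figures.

4710 kPa

With V and T fixed, P_i ∝ n_i, so the mole ratios apply directly to partial pressures at 982 K.
P(H2O) required for 1630 kPa of CH4 = (1/1) × 1630 = 1630 kPa; available 2210 kPa, so CH4 is limiting.
P(H2O) remaining = 2210 − (1/1) × 1630 = 580.0 kPa
P(gaseous products) = (1+3)/1 × 1630 = 6520 kPa
P_total at 982 K = 580.0 + 6520 = 7100 kPa
Scaling to 378 °C: P = 7100 × 651.15/982 = 4708 kPa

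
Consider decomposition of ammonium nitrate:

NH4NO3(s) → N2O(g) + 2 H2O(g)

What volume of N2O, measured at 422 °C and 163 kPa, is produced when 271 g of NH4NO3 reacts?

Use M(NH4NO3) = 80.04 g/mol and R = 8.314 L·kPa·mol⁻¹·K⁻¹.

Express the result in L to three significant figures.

n(NH4NO3) = 271.0 / 80.04 = 3.386 mol
n(N2O) = (1/1) × 3.386 = 3.386 mol
V = nRT/P = 3.386 × 8.314 × 695.15 / 163 = 120.1 L

120 L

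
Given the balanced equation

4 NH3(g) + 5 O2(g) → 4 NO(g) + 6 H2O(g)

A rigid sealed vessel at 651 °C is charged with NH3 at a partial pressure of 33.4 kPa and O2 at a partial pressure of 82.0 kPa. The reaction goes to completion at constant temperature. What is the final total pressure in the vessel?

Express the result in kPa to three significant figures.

124 kPa

Because the vessel is rigid and T is held at 651 °C, work the stoichiometry in partial pressures (P_i = n_iRT/V).
P(O2) required for 33.4 kPa of NH3 = (5/4) × 33.4 = 41.75 kPa; available 82.0 kPa, so NH3 is limiting.
P(O2) remaining = 82.0 − (5/4) × 33.4 = 40.25 kPa
P(gaseous products) = (4+6)/4 × 33.4 = 83.50 kPa
P_total at 651 °C = 40.25 + 83.50 = 123.8 kPa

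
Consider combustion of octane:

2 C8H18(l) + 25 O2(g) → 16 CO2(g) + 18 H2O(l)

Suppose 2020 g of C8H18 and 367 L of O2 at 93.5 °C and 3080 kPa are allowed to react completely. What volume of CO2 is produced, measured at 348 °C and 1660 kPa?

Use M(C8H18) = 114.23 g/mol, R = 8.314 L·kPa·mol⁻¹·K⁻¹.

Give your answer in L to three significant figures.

440 L

n(C8H18) = 2020 / 114.23 = 17.68 mol
n(O2) = PV/RT = (3080 × 367) / (8.314 × 366.65) = 370.8 mol
For 17.68 mol C8H18, stoichiometry requires (25/2) × 17.68 = 221.0 mol O2; 370.8 mol is available, so C8H18 is limiting.
n(CO2) = (16/2) × 17.68 = 141.4 mol
V(CO2) = nRT/P = 141.4 × 8.314 × 621.15 / 1660 = 439.9 L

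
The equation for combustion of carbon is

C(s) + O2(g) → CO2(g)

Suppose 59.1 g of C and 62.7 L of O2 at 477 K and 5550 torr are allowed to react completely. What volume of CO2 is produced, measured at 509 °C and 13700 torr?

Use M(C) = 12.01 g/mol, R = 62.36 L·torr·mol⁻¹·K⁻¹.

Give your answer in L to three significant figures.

17.5 L

n(C) = 59.1 / 12.01 = 4.921 mol
n(O2) = PV/RT = (5550 × 62.7) / (62.36 × 477) = 11.70 mol
For 4.921 mol C, stoichiometry requires (1/1) × 4.921 = 4.921 mol O2; 11.70 mol is available, so C is limiting.
n(CO2) = (1/1) × 4.921 = 4.921 mol
V(CO2) = nRT/P = 4.921 × 62.36 × 782.15 / 13700 = 17.52 L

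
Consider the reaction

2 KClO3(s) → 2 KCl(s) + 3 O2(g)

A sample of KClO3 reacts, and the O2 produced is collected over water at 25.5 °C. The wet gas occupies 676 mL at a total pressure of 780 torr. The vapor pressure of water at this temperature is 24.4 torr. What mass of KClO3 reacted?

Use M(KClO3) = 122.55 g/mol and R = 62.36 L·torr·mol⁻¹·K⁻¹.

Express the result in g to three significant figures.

P(O2) = 780 − 24.4 = 755.6 torr
n(O2) = PV/RT = (755.6 × 0.6760) / (62.36 × 298.65) = 0.02743 mol
n(KClO3) = (2/3) × 0.02743 = 0.01829 mol
m(KClO3) = 0.01829 × 122.55 = 2.241 g

2.24 g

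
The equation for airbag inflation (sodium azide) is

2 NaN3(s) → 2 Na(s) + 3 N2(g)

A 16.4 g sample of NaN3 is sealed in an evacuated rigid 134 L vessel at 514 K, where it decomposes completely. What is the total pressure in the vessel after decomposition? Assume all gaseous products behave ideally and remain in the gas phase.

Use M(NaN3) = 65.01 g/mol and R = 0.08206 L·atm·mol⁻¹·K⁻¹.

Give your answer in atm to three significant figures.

0.119 atm

n(NaN3) = 16.4 / 65.01 = 0.2523 mol
n(gas produced) = (3/2) × 0.2523 = 0.3785 mol
P = nRT/V = 0.3785 × 0.08206 × 514 / 134 = 0.1191 atm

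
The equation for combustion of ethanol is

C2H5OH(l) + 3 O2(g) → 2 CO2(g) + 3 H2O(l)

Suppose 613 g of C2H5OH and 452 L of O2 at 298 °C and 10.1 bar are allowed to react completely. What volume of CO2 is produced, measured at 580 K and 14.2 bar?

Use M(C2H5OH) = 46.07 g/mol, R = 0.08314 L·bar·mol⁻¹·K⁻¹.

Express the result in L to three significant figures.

n(C2H5OH) = 613 / 46.07 = 13.31 mol
n(O2) = PV/RT = (10.1 × 452) / (0.08314 × 571.15) = 96.14 mol
For 13.31 mol C2H5OH, stoichiometry requires (3/1) × 13.31 = 39.93 mol O2; 96.14 mol is available, so C2H5OH is limiting.
n(CO2) = (2/1) × 13.31 = 26.62 mol
V(CO2) = nRT/P = 26.62 × 0.08314 × 580 / 14.2 = 90.40 L

90.4 L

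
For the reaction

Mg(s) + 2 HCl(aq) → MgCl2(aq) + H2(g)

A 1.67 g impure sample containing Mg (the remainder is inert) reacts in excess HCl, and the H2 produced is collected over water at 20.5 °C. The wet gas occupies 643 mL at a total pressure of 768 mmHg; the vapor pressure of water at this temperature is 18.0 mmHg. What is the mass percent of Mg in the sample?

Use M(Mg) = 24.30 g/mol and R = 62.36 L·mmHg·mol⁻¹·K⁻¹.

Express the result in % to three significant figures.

P(H2) = 768 − 18.0 = 750.0 mmHg
n(H2) = PV/RT = (750.0 × 0.6430) / (62.36 × 293.65) = 0.02634 mol
n(Mg) = (1/1) × 0.02634 = 0.02634 mol
m(Mg) = 0.02634 × 24.30 = 0.6401 g
%Mg = 0.6401 / 1.67 × 100 = 38.33%

38.3 %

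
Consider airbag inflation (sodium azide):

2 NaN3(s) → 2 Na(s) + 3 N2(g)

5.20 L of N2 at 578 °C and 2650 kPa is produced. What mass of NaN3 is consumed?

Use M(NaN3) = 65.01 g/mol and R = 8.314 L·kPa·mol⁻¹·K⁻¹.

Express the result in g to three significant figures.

n(N2) = PV/RT = (2650 × 5.20) / (8.314 × 851.15) = 1.947 mol
n(NaN3) = (2/3) × 1.947 = 1.298 mol
m(NaN3) = 1.298 × 65.01 = 84.38 g

84.4 g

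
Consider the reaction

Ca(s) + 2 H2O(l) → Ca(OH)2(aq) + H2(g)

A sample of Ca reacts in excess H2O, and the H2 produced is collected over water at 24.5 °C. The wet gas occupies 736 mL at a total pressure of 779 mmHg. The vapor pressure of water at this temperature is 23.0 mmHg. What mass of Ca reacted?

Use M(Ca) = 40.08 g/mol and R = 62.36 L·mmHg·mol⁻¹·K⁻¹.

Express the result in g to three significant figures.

1.20 g

P(H2) = 779 − 23.0 = 756.0 mmHg
n(H2) = PV/RT = (756.0 × 0.7360) / (62.36 × 297.65) = 0.02998 mol
n(Ca) = (1/1) × 0.02998 = 0.02998 mol
m(Ca) = 0.02998 × 40.08 = 1.202 g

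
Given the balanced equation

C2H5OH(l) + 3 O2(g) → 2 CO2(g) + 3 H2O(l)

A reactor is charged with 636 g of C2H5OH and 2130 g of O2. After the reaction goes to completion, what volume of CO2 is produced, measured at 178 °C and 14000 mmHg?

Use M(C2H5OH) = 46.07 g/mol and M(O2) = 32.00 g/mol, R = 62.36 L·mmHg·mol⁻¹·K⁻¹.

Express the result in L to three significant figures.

n(C2H5OH) = 636 / 46.07 = 13.81 mol
n(O2) = 2130 / 32.00 = 66.56 mol
For 13.81 mol C2H5OH, stoichiometry requires (3/1) × 13.81 = 41.43 mol O2; 66.56 mol is available, so C2H5OH is limiting.
n(CO2) = (2/1) × 13.81 = 27.62 mol
V(CO2) = nRT/P = 27.62 × 62.36 × 451.15 / 14000 = 55.50 L

55.5 L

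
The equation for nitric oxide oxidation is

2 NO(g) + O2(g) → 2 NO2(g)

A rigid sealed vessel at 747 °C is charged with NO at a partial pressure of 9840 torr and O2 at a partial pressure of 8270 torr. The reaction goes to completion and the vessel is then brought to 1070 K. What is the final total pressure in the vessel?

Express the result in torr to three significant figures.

13800 torr

With V and T fixed, P_i ∝ n_i, so the mole ratios apply directly to partial pressures at 747 °C.
P(O2) required for 9840 torr of NO = (1/2) × 9840 = 4920 torr; available 8270 torr, so NO is limiting.
P(O2) remaining = 8270 − (1/2) × 9840 = 3350 torr
P(gaseous products) = (2)/2 × 9840 = 9840 torr
P_total at 747 °C = 3350 + 9840 = 13190 torr
Scaling to 1070 K: P = 13190 × 1070/1020.15 = 13830 torr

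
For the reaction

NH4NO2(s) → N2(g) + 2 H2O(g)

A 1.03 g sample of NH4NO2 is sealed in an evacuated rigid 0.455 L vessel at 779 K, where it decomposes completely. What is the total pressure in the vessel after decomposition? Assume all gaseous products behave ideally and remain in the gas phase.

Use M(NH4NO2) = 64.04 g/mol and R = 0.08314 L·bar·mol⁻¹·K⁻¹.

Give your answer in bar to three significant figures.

n(NH4NO2) = 1.03 / 64.04 = 0.01608 mol
n(gas produced) = (3/1) × 0.01608 = 0.04824 mol
P = nRT/V = 0.04824 × 0.08314 × 779 / 0.455 = 6.867 bar

6.87 bar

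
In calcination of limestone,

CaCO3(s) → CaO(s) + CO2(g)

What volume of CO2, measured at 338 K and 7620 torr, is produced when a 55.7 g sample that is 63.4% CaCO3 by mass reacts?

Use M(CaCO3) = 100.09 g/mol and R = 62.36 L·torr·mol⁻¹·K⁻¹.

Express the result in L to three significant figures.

0.976 L

mass of CaCO3 = 55.7 × 63.4/100 = 35.31 g
n(CaCO3) = 35.31 / 100.09 = 0.3528 mol
n(CO2) = (1/1) × 0.3528 = 0.3528 mol
V = nRT/P = 0.3528 × 62.36 × 338 / 7620 = 0.9759 L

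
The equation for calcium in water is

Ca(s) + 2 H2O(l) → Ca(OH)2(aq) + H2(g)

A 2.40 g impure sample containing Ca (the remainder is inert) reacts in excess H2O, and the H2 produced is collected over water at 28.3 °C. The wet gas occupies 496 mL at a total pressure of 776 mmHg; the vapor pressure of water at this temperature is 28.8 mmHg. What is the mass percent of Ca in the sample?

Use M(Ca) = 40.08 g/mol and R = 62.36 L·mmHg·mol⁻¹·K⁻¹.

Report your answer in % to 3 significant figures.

32.9 %

P(H2) = 776 − 28.8 = 747.2 mmHg
n(H2) = PV/RT = (747.2 × 0.4960) / (62.36 × 301.45) = 0.01972 mol
n(Ca) = (1/1) × 0.01972 = 0.01972 mol
m(Ca) = 0.01972 × 40.08 = 0.7904 g
%Ca = 0.7904 / 2.40 × 100 = 32.93%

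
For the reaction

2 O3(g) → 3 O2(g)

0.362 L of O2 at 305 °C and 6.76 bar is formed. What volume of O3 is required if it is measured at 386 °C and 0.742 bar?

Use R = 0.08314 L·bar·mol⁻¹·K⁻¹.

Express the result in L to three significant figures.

n(O2) = PV/RT = (6.76 × 0.362) / (0.08314 × 578.15) = 0.05091 mol
n(O3) = (2/3) × 0.05091 = 0.03394 mol
V = nRT/P = 0.03394 × 0.08314 × 659.15 / 0.742 = 2.507 L

2.51 L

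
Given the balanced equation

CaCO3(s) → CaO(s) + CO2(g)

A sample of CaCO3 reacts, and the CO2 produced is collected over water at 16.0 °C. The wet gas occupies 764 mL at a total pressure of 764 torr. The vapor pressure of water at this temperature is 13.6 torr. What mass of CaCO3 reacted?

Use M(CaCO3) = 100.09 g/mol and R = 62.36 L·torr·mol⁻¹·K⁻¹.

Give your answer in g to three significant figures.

3.18 g

P(CO2) = 764 − 13.6 = 750.4 torr
n(CO2) = PV/RT = (750.4 × 0.7640) / (62.36 × 289.15) = 0.03179 mol
n(CaCO3) = (1/1) × 0.03179 = 0.03179 mol
m(CaCO3) = 0.03179 × 100.09 = 3.182 g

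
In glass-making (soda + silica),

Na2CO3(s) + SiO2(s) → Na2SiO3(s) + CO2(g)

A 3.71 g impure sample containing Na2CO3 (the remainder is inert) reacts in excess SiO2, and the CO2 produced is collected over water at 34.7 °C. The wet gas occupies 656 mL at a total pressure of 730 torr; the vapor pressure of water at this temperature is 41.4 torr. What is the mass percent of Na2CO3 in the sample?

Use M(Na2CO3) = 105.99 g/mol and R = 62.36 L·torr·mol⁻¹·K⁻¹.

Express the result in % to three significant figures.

67.2 %

P(CO2) = 730 − 41.4 = 688.6 torr
n(CO2) = PV/RT = (688.6 × 0.6560) / (62.36 × 307.85) = 0.02353 mol
n(Na2CO3) = (1/1) × 0.02353 = 0.02353 mol
m(Na2CO3) = 0.02353 × 105.99 = 2.494 g
%Na2CO3 = 2.494 / 3.71 × 100 = 67.22%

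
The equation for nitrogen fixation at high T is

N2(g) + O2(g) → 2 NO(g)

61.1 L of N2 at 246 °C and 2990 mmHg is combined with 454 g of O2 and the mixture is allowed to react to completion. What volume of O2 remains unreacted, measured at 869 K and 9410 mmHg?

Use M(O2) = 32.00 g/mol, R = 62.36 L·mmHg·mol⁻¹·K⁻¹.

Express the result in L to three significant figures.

n(N2) = PV/RT = (2990 × 61.1) / (62.36 × 519.15) = 5.643 mol
n(O2) = 454 / 32.00 = 14.19 mol
For 5.643 mol N2, stoichiometry requires (1/1) × 5.643 = 5.643 mol O2; 14.19 mol is available, so N2 is limiting.
n(O2) consumed = (1/1) × 5.643 = 5.643 mol; remaining = 14.19 − 5.643 = 8.547 mol
V(O2) = nRT/P = 8.547 × 62.36 × 869 / 9410 = 49.22 L

49.2 L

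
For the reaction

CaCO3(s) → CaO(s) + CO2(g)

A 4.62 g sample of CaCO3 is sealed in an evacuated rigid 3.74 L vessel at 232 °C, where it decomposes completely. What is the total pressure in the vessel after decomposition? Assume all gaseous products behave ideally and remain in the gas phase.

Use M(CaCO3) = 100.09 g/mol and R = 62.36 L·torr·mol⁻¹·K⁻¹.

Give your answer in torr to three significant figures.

389 torr

n(CaCO3) = 4.62 / 100.09 = 0.04616 mol
n(gas produced) = (1/1) × 0.04616 = 0.04616 mol
P = nRT/V = 0.04616 × 62.36 × 505.15 / 3.74 = 388.8 torr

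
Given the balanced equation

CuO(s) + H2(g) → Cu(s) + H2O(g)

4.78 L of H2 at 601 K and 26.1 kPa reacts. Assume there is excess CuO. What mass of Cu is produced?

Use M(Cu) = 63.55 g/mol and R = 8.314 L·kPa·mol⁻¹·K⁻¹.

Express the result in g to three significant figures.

n(H2) = PV/RT = (26.1 × 4.78) / (8.314 × 601) = 0.02497 mol
n(Cu) = (1/1) × 0.02497 = 0.02497 mol
m(Cu) = 0.02497 × 63.55 = 1.587 g

1.59 g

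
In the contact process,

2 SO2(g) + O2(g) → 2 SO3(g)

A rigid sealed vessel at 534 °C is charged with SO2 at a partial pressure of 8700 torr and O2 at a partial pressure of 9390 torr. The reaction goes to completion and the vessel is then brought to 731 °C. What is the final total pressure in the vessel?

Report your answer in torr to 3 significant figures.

17100 torr

At constant V, partial pressures at 534 °C are proportional to moles, so apply stoichiometry directly to pressures.
P(O2) required for 8700 torr of SO2 = (1/2) × 8700 = 4350 torr; available 9390 torr, so SO2 is limiting.
P(O2) remaining = 9390 − (1/2) × 8700 = 5040 torr
P(gaseous products) = (2)/2 × 8700 = 8700 torr
P_total at 534 °C = 5040 + 8700 = 13740 torr
Scaling to 731 °C: P = 13740 × 1004.15/807.15 = 17090 torr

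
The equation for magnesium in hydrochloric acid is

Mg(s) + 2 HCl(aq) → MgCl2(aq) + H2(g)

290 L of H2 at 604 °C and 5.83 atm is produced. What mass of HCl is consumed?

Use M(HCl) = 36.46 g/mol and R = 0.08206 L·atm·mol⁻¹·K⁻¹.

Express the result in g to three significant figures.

n(H2) = PV/RT = (5.83 × 290) / (0.08206 × 877.15) = 23.49 mol
n(HCl) = (2/1) × 23.49 = 46.98 mol
m(HCl) = 46.98 × 36.46 = 1713 g

1710 g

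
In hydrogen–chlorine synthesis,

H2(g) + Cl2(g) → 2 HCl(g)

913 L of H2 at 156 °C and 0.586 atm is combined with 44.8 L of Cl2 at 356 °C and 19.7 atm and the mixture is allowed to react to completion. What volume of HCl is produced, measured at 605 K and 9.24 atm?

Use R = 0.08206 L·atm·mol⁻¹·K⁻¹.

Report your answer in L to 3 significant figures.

n(H2) = PV/RT = (0.586 × 913) / (0.08206 × 429.15) = 15.19 mol
n(Cl2) = PV/RT = (19.7 × 44.8) / (0.08206 × 629.15) = 17.09 mol
For 15.19 mol H2, stoichiometry requires (1/1) × 15.19 = 15.19 mol Cl2; 17.09 mol is available, so H2 is limiting.
n(HCl) = (2/1) × 15.19 = 30.38 mol
V(HCl) = nRT/P = 30.38 × 0.08206 × 605 / 9.24 = 163.2 L

163 L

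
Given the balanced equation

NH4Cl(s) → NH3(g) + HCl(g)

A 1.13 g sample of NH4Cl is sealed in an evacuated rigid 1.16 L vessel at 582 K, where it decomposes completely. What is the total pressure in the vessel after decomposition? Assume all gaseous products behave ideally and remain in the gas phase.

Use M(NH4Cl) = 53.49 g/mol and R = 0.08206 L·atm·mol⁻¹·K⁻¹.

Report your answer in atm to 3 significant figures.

1.74 atm

n(NH4Cl) = 1.13 / 53.49 = 0.02113 mol
n(gas produced) = (2/1) × 0.02113 = 0.04226 mol
P = nRT/V = 0.04226 × 0.08206 × 582 / 1.16 = 1.740 atm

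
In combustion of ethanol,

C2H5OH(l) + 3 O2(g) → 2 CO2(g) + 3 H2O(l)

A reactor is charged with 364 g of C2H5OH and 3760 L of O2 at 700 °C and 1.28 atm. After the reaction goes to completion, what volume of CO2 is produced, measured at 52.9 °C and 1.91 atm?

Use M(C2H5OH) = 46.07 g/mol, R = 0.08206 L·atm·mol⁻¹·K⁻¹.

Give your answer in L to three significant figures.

n(C2H5OH) = 364 / 46.07 = 7.901 mol
n(O2) = PV/RT = (1.28 × 3760) / (0.08206 × 973.15) = 60.27 mol
For 7.901 mol C2H5OH, stoichiometry requires (3/1) × 7.901 = 23.70 mol O2; 60.27 mol is available, so C2H5OH is limiting.
n(CO2) = (2/1) × 7.901 = 15.80 mol
V(CO2) = nRT/P = 15.80 × 0.08206 × 326.05 / 1.91 = 221.3 L

221 L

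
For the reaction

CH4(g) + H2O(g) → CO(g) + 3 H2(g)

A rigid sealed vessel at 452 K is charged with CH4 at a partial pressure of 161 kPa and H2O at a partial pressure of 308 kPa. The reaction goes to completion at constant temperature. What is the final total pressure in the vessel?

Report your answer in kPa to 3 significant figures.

791 kPa

At constant V, partial pressures at 452 K are proportional to moles, so apply stoichiometry directly to pressures.
P(H2O) required for 161 kPa of CH4 = (1/1) × 161 = 161.0 kPa; available 308 kPa, so CH4 is limiting.
P(H2O) remaining = 308 − (1/1) × 161 = 147.0 kPa
P(gaseous products) = (1+3)/1 × 161 = 644.0 kPa
P_total at 452 K = 147.0 + 644.0 = 791.0 kPa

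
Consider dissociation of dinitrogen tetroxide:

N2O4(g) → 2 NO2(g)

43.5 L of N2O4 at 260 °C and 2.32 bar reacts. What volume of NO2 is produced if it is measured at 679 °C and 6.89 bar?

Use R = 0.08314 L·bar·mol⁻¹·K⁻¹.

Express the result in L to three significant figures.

52.3 L

n(N2O4) = PV/RT = (2.32 × 43.5) / (0.08314 × 533.15) = 2.277 mol
n(NO2) = (2/1) × 2.277 = 4.554 mol
V = nRT/P = 4.554 × 0.08314 × 952.15 / 6.89 = 52.32 L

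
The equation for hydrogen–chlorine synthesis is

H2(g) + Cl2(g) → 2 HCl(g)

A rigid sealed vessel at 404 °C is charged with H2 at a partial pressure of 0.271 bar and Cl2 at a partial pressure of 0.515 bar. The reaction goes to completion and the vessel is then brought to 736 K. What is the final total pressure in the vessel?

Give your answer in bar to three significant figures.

At constant V, partial pressures at 404 °C are proportional to moles, so apply stoichiometry directly to pressures.
P(Cl2) required for 0.271 bar of H2 = (1/1) × 0.271 = 0.2710 bar; available 0.515 bar, so H2 is limiting.
P(Cl2) remaining = 0.515 − (1/1) × 0.271 = 0.2440 bar
P(gaseous products) = (2)/1 × 0.271 = 0.5420 bar
P_total at 404 °C = 0.2440 + 0.5420 = 0.7860 bar
Scaling to 736 K: P = 0.7860 × 736/677.15 = 0.8543 bar

0.854 bar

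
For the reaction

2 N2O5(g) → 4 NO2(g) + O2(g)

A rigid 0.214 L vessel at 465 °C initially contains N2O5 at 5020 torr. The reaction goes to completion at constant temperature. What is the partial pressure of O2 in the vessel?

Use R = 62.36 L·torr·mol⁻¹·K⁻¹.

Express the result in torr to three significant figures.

2510 torr

n(N2O5)₀ = PV/RT = (5020 × 0.214) / (62.36 × 738.15) = 0.02334 mol
n(O2) = (1/2) × 0.02334 = 0.01167 mol
P(O2) = nRT/V = 0.01167 × 62.36 × 738.15 / 0.214 = 2510 torr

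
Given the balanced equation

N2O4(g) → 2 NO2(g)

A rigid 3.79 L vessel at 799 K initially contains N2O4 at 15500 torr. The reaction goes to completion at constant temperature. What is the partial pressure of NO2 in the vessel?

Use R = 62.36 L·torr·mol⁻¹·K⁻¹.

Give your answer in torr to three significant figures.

31000 torr

n(N2O4)₀ = PV/RT = (15500 × 3.79) / (62.36 × 799) = 1.179 mol
n(NO2) = (2/1) × 1.179 = 2.358 mol
P(NO2) = nRT/V = 2.358 × 62.36 × 799 / 3.79 = 31000 torr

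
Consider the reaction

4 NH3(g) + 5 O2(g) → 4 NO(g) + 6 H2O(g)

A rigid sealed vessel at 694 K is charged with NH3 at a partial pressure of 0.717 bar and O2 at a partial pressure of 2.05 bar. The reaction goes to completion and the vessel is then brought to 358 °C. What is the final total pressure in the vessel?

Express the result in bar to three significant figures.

With V and T fixed, P_i ∝ n_i, so the mole ratios apply directly to partial pressures at 694 K.
P(O2) required for 0.717 bar of NH3 = (5/4) × 0.717 = 0.8962 bar; available 2.05 bar, so NH3 is limiting.
P(O2) remaining = 2.05 − (5/4) × 0.717 = 1.154 bar
P(gaseous products) = (4+6)/4 × 0.717 = 1.792 bar
P_total at 694 K = 1.154 + 1.792 = 2.946 bar
Scaling to 358 °C: P = 2.946 × 631.15/694 = 2.679 bar

2.68 bar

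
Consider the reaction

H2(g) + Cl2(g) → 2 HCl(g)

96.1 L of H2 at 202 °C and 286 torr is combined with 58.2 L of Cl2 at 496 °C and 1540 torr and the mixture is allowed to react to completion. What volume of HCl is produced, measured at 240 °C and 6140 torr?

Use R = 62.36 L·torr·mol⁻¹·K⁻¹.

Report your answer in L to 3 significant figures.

9.67 L

n(H2) = PV/RT = (286 × 96.1) / (62.36 × 475.15) = 0.9276 mol
n(Cl2) = PV/RT = (1540 × 58.2) / (62.36 × 769.15) = 1.869 mol
For 0.9276 mol H2, stoichiometry requires (1/1) × 0.9276 = 0.9276 mol Cl2; 1.869 mol is available, so H2 is limiting.
n(HCl) = (2/1) × 0.9276 = 1.855 mol
V(HCl) = nRT/P = 1.855 × 62.36 × 513.15 / 6140 = 9.668 L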